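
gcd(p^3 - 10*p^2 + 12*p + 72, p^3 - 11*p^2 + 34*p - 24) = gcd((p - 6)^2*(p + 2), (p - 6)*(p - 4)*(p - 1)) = p - 6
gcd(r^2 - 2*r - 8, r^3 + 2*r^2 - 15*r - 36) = r - 4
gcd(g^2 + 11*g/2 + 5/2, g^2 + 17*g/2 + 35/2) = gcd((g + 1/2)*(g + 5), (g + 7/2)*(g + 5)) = g + 5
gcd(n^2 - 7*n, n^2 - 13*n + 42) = n - 7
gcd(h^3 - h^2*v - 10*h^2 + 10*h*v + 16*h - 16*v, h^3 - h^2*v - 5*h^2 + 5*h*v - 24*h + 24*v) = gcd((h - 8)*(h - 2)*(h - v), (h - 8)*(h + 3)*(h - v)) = -h^2 + h*v + 8*h - 8*v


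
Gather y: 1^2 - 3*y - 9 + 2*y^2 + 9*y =2*y^2 + 6*y - 8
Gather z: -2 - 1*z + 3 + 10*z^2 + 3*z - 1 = 10*z^2 + 2*z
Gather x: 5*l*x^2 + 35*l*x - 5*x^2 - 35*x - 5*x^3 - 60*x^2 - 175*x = -5*x^3 + x^2*(5*l - 65) + x*(35*l - 210)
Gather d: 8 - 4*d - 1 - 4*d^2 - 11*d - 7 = -4*d^2 - 15*d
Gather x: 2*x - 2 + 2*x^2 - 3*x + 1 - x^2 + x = x^2 - 1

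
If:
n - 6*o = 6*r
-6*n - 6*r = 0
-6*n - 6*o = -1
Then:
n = 1/13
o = 7/78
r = -1/13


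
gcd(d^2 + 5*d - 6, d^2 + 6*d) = d + 6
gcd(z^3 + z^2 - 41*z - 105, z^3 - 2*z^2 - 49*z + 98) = z - 7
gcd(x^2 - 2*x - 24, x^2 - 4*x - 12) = x - 6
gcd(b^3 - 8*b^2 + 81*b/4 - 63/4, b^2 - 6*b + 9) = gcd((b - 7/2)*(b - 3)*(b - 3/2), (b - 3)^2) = b - 3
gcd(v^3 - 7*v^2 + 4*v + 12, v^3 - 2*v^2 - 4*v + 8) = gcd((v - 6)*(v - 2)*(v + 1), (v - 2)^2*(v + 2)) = v - 2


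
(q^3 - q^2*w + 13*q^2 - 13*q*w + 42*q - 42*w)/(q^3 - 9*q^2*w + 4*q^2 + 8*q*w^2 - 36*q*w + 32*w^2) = (q^2 + 13*q + 42)/(q^2 - 8*q*w + 4*q - 32*w)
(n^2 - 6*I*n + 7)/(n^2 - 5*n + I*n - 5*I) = (n - 7*I)/(n - 5)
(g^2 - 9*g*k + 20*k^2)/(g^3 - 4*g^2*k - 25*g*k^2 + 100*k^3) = 1/(g + 5*k)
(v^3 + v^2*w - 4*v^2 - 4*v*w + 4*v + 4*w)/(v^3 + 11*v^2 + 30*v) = (v^3 + v^2*w - 4*v^2 - 4*v*w + 4*v + 4*w)/(v*(v^2 + 11*v + 30))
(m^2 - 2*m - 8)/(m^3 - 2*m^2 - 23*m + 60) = (m + 2)/(m^2 + 2*m - 15)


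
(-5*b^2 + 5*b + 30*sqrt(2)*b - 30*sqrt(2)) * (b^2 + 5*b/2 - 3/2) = -5*b^4 - 15*b^3/2 + 30*sqrt(2)*b^3 + 20*b^2 + 45*sqrt(2)*b^2 - 120*sqrt(2)*b - 15*b/2 + 45*sqrt(2)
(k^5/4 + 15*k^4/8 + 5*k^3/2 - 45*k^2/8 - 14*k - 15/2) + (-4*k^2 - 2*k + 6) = k^5/4 + 15*k^4/8 + 5*k^3/2 - 77*k^2/8 - 16*k - 3/2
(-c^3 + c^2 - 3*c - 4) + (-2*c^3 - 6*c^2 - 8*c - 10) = -3*c^3 - 5*c^2 - 11*c - 14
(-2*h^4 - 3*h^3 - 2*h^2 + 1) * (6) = -12*h^4 - 18*h^3 - 12*h^2 + 6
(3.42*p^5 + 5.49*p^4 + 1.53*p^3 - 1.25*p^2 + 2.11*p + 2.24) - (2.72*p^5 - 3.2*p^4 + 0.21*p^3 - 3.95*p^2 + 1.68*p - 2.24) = 0.7*p^5 + 8.69*p^4 + 1.32*p^3 + 2.7*p^2 + 0.43*p + 4.48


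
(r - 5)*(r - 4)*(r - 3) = r^3 - 12*r^2 + 47*r - 60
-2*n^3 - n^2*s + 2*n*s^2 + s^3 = (-n + s)*(n + s)*(2*n + s)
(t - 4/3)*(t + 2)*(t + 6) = t^3 + 20*t^2/3 + 4*t/3 - 16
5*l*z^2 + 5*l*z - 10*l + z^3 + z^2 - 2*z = (5*l + z)*(z - 1)*(z + 2)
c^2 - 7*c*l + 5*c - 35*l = (c + 5)*(c - 7*l)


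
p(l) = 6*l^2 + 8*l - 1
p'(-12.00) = -136.00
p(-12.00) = 767.00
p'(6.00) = 80.00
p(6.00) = 263.00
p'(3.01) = 44.12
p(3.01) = 77.44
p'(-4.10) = -41.20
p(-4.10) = 67.06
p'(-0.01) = 7.88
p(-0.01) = -1.08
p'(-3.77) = -37.24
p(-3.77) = 54.12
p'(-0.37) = 3.56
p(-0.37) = -3.14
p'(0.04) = 8.48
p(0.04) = -0.67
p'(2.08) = 32.96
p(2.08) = 41.60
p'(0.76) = 17.12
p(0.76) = 8.55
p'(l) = 12*l + 8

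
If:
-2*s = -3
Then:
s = 3/2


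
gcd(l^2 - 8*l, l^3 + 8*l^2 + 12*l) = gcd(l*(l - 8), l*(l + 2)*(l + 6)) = l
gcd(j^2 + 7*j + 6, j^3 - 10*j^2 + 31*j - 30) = 1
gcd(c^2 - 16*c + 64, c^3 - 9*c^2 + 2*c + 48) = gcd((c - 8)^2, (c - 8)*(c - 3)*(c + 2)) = c - 8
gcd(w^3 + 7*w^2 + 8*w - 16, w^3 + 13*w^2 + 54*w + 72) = w + 4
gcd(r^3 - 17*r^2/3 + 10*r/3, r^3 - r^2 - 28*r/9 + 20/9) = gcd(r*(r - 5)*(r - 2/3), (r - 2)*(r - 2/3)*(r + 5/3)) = r - 2/3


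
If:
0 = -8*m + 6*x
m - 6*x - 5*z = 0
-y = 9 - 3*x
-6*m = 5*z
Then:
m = 0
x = 0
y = -9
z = 0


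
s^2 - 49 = (s - 7)*(s + 7)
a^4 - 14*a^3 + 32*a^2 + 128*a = a*(a - 8)^2*(a + 2)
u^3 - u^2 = u^2*(u - 1)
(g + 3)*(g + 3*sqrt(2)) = g^2 + 3*g + 3*sqrt(2)*g + 9*sqrt(2)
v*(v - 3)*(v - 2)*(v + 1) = v^4 - 4*v^3 + v^2 + 6*v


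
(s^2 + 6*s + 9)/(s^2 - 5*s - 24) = (s + 3)/(s - 8)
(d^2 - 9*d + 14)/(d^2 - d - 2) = (d - 7)/(d + 1)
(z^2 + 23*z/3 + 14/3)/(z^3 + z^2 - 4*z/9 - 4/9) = 3*(z + 7)/(3*z^2 + z - 2)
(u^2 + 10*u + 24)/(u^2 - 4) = (u^2 + 10*u + 24)/(u^2 - 4)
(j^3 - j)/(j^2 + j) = j - 1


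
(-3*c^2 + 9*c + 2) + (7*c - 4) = -3*c^2 + 16*c - 2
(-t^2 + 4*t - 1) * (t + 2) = -t^3 + 2*t^2 + 7*t - 2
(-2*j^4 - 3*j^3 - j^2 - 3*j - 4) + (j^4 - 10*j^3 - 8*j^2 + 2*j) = -j^4 - 13*j^3 - 9*j^2 - j - 4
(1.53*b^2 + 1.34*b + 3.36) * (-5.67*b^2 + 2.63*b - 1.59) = -8.6751*b^4 - 3.5739*b^3 - 17.9597*b^2 + 6.7062*b - 5.3424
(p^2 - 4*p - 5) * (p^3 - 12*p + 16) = p^5 - 4*p^4 - 17*p^3 + 64*p^2 - 4*p - 80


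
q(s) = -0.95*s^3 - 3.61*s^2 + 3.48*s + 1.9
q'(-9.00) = -162.39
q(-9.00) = 370.72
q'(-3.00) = -0.51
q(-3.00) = -15.38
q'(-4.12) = -15.15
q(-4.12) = -7.28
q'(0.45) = -0.35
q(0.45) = 2.65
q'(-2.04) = 6.35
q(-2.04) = -12.16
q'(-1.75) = 7.39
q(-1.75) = -10.15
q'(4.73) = -94.43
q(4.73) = -162.94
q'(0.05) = 3.11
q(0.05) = 2.06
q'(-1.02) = 7.88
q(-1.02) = -4.40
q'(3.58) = -58.89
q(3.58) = -75.50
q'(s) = -2.85*s^2 - 7.22*s + 3.48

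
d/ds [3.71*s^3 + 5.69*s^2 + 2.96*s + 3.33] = 11.13*s^2 + 11.38*s + 2.96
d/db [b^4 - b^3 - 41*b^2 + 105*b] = 4*b^3 - 3*b^2 - 82*b + 105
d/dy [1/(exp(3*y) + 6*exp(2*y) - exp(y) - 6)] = (-3*exp(2*y) - 12*exp(y) + 1)*exp(y)/(exp(3*y) + 6*exp(2*y) - exp(y) - 6)^2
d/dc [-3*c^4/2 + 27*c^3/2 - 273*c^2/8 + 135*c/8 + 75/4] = -6*c^3 + 81*c^2/2 - 273*c/4 + 135/8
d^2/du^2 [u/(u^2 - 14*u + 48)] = 2*(4*u*(u - 7)^2 + (14 - 3*u)*(u^2 - 14*u + 48))/(u^2 - 14*u + 48)^3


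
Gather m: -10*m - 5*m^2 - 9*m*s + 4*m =-5*m^2 + m*(-9*s - 6)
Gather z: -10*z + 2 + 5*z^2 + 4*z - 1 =5*z^2 - 6*z + 1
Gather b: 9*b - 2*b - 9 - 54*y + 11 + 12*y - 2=7*b - 42*y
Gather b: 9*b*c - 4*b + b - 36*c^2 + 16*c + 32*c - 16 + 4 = b*(9*c - 3) - 36*c^2 + 48*c - 12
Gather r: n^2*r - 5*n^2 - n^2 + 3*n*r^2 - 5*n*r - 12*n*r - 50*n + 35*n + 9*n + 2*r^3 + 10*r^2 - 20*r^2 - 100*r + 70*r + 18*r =-6*n^2 - 6*n + 2*r^3 + r^2*(3*n - 10) + r*(n^2 - 17*n - 12)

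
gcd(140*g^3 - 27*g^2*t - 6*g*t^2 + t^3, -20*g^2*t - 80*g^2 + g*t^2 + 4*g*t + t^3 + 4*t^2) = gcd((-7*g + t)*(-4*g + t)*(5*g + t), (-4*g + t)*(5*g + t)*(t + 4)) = -20*g^2 + g*t + t^2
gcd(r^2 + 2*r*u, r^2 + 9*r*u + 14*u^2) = r + 2*u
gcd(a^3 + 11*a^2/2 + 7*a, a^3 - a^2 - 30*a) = a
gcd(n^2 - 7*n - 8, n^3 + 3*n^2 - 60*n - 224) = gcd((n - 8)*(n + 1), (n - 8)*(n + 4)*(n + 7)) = n - 8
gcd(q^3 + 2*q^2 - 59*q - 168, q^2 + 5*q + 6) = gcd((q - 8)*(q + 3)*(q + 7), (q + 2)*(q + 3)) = q + 3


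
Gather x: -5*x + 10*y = -5*x + 10*y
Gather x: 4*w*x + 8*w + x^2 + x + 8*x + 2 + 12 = 8*w + x^2 + x*(4*w + 9) + 14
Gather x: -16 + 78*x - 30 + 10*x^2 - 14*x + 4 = 10*x^2 + 64*x - 42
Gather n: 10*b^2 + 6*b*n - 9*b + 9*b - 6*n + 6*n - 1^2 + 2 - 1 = 10*b^2 + 6*b*n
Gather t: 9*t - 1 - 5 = 9*t - 6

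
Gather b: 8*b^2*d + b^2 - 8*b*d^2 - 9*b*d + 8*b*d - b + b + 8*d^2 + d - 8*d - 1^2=b^2*(8*d + 1) + b*(-8*d^2 - d) + 8*d^2 - 7*d - 1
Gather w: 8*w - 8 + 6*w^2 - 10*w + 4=6*w^2 - 2*w - 4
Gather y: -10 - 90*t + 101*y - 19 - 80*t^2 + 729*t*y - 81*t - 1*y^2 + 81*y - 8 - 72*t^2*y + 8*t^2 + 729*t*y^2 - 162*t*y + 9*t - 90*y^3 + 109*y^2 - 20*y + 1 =-72*t^2 - 162*t - 90*y^3 + y^2*(729*t + 108) + y*(-72*t^2 + 567*t + 162) - 36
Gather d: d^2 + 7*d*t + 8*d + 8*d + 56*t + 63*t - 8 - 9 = d^2 + d*(7*t + 16) + 119*t - 17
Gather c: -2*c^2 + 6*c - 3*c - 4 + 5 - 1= -2*c^2 + 3*c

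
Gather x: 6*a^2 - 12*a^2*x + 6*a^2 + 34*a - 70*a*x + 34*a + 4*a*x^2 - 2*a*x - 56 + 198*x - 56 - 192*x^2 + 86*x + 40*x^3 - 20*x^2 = 12*a^2 + 68*a + 40*x^3 + x^2*(4*a - 212) + x*(-12*a^2 - 72*a + 284) - 112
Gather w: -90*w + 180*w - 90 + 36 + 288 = 90*w + 234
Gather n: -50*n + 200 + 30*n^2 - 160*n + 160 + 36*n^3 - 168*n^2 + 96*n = 36*n^3 - 138*n^2 - 114*n + 360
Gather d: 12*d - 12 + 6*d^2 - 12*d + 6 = 6*d^2 - 6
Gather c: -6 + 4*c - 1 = 4*c - 7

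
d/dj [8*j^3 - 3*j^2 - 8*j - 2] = 24*j^2 - 6*j - 8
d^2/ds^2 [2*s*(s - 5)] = 4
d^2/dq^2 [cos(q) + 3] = -cos(q)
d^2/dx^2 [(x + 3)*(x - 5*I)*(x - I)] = 6*x + 6 - 12*I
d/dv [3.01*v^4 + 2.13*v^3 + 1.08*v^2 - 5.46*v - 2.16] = 12.04*v^3 + 6.39*v^2 + 2.16*v - 5.46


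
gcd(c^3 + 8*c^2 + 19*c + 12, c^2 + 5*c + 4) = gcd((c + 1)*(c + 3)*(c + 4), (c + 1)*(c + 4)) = c^2 + 5*c + 4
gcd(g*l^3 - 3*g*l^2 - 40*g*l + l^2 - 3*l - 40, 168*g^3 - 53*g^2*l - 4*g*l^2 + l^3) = 1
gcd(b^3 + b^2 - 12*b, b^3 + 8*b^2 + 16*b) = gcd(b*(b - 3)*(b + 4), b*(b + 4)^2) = b^2 + 4*b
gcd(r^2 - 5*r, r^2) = r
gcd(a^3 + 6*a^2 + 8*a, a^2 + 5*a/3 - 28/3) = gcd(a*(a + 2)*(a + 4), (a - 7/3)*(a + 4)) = a + 4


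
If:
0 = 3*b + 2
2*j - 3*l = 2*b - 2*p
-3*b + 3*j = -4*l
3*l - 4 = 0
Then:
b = -2/3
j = -22/9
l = 4/3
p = 34/9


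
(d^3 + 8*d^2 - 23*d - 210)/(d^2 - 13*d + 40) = (d^2 + 13*d + 42)/(d - 8)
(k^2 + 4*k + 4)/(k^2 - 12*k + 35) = (k^2 + 4*k + 4)/(k^2 - 12*k + 35)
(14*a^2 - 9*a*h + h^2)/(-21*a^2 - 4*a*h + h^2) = (-2*a + h)/(3*a + h)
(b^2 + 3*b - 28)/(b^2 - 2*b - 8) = (b + 7)/(b + 2)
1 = 1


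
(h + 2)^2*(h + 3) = h^3 + 7*h^2 + 16*h + 12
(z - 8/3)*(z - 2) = z^2 - 14*z/3 + 16/3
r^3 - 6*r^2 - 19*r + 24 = (r - 8)*(r - 1)*(r + 3)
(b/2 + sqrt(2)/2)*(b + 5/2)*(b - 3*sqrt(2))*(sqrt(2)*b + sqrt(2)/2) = sqrt(2)*b^4/2 - 2*b^3 + 3*sqrt(2)*b^3/2 - 6*b^2 - 19*sqrt(2)*b^2/8 - 9*sqrt(2)*b - 5*b/2 - 15*sqrt(2)/4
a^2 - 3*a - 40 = (a - 8)*(a + 5)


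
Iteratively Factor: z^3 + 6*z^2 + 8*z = (z + 2)*(z^2 + 4*z) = z*(z + 2)*(z + 4)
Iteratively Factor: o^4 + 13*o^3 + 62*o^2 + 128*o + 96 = (o + 2)*(o^3 + 11*o^2 + 40*o + 48) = (o + 2)*(o + 4)*(o^2 + 7*o + 12) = (o + 2)*(o + 4)^2*(o + 3)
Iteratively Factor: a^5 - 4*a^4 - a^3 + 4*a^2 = (a + 1)*(a^4 - 5*a^3 + 4*a^2) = a*(a + 1)*(a^3 - 5*a^2 + 4*a) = a^2*(a + 1)*(a^2 - 5*a + 4) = a^2*(a - 1)*(a + 1)*(a - 4)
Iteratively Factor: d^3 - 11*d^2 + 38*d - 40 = (d - 5)*(d^2 - 6*d + 8) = (d - 5)*(d - 4)*(d - 2)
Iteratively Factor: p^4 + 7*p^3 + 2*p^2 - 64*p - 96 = (p + 4)*(p^3 + 3*p^2 - 10*p - 24) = (p + 2)*(p + 4)*(p^2 + p - 12) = (p - 3)*(p + 2)*(p + 4)*(p + 4)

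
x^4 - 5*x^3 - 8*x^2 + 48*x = x*(x - 4)^2*(x + 3)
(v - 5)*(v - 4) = v^2 - 9*v + 20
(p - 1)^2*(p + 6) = p^3 + 4*p^2 - 11*p + 6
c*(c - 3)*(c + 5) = c^3 + 2*c^2 - 15*c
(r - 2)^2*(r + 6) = r^3 + 2*r^2 - 20*r + 24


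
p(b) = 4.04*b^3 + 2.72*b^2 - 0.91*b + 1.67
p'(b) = 12.12*b^2 + 5.44*b - 0.91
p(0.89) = 5.86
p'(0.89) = 13.53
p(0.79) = 4.64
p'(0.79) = 10.95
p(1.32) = 14.50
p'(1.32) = 27.39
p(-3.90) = -193.06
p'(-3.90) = 162.22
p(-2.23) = -27.58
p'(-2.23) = 47.23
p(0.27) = 1.70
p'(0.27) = 1.44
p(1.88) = 36.42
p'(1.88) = 52.15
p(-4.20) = -245.84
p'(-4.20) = 190.04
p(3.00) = 132.50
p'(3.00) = 124.49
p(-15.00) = -13007.68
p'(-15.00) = 2644.49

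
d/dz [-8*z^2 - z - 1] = -16*z - 1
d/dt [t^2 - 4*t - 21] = 2*t - 4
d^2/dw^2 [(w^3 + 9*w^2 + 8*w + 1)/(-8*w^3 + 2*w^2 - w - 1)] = 2*(-592*w^6 - 1512*w^5 + 264*w^4 + 643*w^3 + 291*w^2 - 21*w - 4)/(512*w^9 - 384*w^8 + 288*w^7 + 88*w^6 - 60*w^5 + 54*w^4 + 13*w^3 - 3*w^2 + 3*w + 1)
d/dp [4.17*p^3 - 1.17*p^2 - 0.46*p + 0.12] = 12.51*p^2 - 2.34*p - 0.46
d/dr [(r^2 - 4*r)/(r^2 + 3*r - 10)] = (7*r^2 - 20*r + 40)/(r^4 + 6*r^3 - 11*r^2 - 60*r + 100)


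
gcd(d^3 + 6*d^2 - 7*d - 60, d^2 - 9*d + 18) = d - 3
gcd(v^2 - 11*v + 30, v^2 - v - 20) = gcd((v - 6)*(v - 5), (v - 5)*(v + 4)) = v - 5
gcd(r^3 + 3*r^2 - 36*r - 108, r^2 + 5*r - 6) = r + 6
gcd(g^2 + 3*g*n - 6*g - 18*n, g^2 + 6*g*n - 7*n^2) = 1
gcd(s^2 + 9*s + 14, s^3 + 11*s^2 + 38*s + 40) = s + 2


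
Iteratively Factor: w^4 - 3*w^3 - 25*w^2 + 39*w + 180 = (w + 3)*(w^3 - 6*w^2 - 7*w + 60) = (w - 5)*(w + 3)*(w^2 - w - 12) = (w - 5)*(w - 4)*(w + 3)*(w + 3)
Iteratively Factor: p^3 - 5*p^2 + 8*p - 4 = (p - 2)*(p^2 - 3*p + 2) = (p - 2)^2*(p - 1)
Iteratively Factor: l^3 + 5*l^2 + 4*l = (l + 1)*(l^2 + 4*l) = l*(l + 1)*(l + 4)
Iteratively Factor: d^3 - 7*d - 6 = (d - 3)*(d^2 + 3*d + 2) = (d - 3)*(d + 1)*(d + 2)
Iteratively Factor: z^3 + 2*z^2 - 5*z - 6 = (z + 1)*(z^2 + z - 6) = (z - 2)*(z + 1)*(z + 3)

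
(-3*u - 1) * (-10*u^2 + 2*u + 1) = 30*u^3 + 4*u^2 - 5*u - 1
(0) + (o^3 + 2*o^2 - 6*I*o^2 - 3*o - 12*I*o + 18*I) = o^3 + 2*o^2 - 6*I*o^2 - 3*o - 12*I*o + 18*I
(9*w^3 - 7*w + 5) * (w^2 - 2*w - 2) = 9*w^5 - 18*w^4 - 25*w^3 + 19*w^2 + 4*w - 10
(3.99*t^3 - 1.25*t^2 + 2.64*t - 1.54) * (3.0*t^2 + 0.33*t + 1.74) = 11.97*t^5 - 2.4333*t^4 + 14.4501*t^3 - 5.9238*t^2 + 4.0854*t - 2.6796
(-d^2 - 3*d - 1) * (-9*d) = 9*d^3 + 27*d^2 + 9*d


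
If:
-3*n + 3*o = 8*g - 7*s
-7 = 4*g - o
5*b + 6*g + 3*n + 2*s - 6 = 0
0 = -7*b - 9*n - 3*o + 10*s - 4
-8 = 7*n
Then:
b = 13025/1337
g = -17783/2674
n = -8/7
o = -26207/1337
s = 415/1337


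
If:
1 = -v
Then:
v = -1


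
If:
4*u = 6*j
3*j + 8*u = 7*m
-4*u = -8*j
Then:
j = 0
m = 0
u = 0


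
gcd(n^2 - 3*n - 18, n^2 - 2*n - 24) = n - 6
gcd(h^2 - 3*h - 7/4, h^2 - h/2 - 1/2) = h + 1/2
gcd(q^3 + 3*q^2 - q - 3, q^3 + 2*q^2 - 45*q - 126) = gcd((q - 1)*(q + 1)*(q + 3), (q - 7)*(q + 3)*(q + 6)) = q + 3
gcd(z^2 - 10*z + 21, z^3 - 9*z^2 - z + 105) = z - 7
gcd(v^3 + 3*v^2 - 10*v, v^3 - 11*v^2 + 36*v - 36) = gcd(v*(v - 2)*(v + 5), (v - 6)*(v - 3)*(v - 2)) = v - 2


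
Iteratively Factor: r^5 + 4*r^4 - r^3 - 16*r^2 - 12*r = (r + 3)*(r^4 + r^3 - 4*r^2 - 4*r) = r*(r + 3)*(r^3 + r^2 - 4*r - 4) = r*(r + 1)*(r + 3)*(r^2 - 4) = r*(r + 1)*(r + 2)*(r + 3)*(r - 2)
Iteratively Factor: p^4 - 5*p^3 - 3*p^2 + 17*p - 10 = (p - 1)*(p^3 - 4*p^2 - 7*p + 10) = (p - 1)*(p + 2)*(p^2 - 6*p + 5) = (p - 1)^2*(p + 2)*(p - 5)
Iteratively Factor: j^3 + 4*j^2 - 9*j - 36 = (j + 3)*(j^2 + j - 12) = (j - 3)*(j + 3)*(j + 4)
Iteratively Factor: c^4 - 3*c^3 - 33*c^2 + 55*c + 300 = (c + 4)*(c^3 - 7*c^2 - 5*c + 75) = (c - 5)*(c + 4)*(c^2 - 2*c - 15) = (c - 5)^2*(c + 4)*(c + 3)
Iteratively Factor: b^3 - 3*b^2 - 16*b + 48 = (b - 4)*(b^2 + b - 12) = (b - 4)*(b - 3)*(b + 4)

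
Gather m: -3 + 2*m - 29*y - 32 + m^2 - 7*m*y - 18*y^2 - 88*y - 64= m^2 + m*(2 - 7*y) - 18*y^2 - 117*y - 99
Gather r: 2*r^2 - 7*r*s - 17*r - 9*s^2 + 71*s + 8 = 2*r^2 + r*(-7*s - 17) - 9*s^2 + 71*s + 8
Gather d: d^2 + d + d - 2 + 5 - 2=d^2 + 2*d + 1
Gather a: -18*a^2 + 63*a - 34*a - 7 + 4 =-18*a^2 + 29*a - 3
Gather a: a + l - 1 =a + l - 1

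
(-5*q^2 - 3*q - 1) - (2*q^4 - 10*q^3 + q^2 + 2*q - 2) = -2*q^4 + 10*q^3 - 6*q^2 - 5*q + 1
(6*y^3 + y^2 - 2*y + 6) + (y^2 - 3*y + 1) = 6*y^3 + 2*y^2 - 5*y + 7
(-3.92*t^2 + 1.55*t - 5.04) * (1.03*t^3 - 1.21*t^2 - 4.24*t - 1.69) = -4.0376*t^5 + 6.3397*t^4 + 9.5541*t^3 + 6.1512*t^2 + 18.7501*t + 8.5176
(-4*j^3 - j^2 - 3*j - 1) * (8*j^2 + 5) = -32*j^5 - 8*j^4 - 44*j^3 - 13*j^2 - 15*j - 5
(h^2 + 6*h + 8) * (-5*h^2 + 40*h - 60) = -5*h^4 + 10*h^3 + 140*h^2 - 40*h - 480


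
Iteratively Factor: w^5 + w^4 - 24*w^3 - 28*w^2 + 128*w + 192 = (w + 2)*(w^4 - w^3 - 22*w^2 + 16*w + 96) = (w + 2)^2*(w^3 - 3*w^2 - 16*w + 48) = (w - 3)*(w + 2)^2*(w^2 - 16) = (w - 3)*(w + 2)^2*(w + 4)*(w - 4)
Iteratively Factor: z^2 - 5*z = (z - 5)*(z)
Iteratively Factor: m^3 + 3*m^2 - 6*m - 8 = (m - 2)*(m^2 + 5*m + 4) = (m - 2)*(m + 1)*(m + 4)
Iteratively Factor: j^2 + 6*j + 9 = (j + 3)*(j + 3)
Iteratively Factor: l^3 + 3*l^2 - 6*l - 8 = (l + 1)*(l^2 + 2*l - 8) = (l - 2)*(l + 1)*(l + 4)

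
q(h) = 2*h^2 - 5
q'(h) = 4*h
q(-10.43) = 212.57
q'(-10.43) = -41.72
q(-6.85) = 88.84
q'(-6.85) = -27.40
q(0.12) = -4.97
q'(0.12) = 0.48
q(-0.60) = -4.28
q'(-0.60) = -2.40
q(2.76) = 10.24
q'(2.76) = 11.04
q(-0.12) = -4.97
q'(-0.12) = -0.48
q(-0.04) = -5.00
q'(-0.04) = -0.16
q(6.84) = 88.57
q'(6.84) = 27.36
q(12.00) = 283.00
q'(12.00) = 48.00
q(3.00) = 13.00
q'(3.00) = 12.00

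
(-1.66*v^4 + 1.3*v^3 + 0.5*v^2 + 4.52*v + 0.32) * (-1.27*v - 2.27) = 2.1082*v^5 + 2.1172*v^4 - 3.586*v^3 - 6.8754*v^2 - 10.6668*v - 0.7264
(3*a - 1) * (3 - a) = -3*a^2 + 10*a - 3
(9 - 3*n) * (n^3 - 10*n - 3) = -3*n^4 + 9*n^3 + 30*n^2 - 81*n - 27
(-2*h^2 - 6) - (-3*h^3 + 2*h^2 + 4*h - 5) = 3*h^3 - 4*h^2 - 4*h - 1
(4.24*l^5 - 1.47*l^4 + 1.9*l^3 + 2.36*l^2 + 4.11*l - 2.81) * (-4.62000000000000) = -19.5888*l^5 + 6.7914*l^4 - 8.778*l^3 - 10.9032*l^2 - 18.9882*l + 12.9822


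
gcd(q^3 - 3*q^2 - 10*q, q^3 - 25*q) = q^2 - 5*q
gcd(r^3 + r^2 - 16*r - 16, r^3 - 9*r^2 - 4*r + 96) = r - 4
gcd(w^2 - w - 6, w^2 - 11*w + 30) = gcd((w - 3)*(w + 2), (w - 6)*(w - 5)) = 1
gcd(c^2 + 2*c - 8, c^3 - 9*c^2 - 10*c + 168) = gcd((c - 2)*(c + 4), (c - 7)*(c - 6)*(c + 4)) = c + 4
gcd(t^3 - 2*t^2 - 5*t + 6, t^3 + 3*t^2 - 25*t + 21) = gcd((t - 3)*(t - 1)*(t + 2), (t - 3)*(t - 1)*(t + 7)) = t^2 - 4*t + 3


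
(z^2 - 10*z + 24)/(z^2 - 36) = (z - 4)/(z + 6)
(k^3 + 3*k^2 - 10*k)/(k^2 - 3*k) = (k^2 + 3*k - 10)/(k - 3)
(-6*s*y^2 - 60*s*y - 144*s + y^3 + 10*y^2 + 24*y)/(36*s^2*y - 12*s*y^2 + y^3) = (y^2 + 10*y + 24)/(y*(-6*s + y))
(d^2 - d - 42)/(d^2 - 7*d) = (d + 6)/d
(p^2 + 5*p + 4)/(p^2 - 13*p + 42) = (p^2 + 5*p + 4)/(p^2 - 13*p + 42)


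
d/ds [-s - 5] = -1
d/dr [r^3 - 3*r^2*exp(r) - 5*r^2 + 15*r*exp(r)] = -3*r^2*exp(r) + 3*r^2 + 9*r*exp(r) - 10*r + 15*exp(r)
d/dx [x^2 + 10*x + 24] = 2*x + 10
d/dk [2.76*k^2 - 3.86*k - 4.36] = 5.52*k - 3.86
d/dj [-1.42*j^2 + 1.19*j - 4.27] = 1.19 - 2.84*j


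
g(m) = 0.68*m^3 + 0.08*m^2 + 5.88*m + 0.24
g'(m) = 2.04*m^2 + 0.16*m + 5.88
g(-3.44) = -46.72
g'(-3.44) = 29.47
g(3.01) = 37.21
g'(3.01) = 24.84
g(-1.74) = -13.33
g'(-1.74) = 11.78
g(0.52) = 3.41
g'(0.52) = 6.51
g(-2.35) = -21.96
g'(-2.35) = 16.77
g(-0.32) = -1.66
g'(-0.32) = 6.04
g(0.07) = 0.65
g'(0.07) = 5.90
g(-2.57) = -25.89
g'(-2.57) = 18.94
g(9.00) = 555.36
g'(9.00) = 172.56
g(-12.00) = -1233.84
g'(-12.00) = 297.72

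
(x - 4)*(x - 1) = x^2 - 5*x + 4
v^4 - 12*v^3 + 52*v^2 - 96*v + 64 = (v - 4)^2*(v - 2)^2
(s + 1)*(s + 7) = s^2 + 8*s + 7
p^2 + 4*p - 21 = (p - 3)*(p + 7)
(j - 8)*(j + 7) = j^2 - j - 56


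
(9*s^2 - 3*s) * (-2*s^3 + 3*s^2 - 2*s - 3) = -18*s^5 + 33*s^4 - 27*s^3 - 21*s^2 + 9*s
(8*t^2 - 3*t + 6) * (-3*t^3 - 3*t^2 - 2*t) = -24*t^5 - 15*t^4 - 25*t^3 - 12*t^2 - 12*t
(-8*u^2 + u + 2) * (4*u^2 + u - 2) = -32*u^4 - 4*u^3 + 25*u^2 - 4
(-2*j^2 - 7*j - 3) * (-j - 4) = 2*j^3 + 15*j^2 + 31*j + 12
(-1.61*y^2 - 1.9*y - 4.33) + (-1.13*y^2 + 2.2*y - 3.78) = -2.74*y^2 + 0.3*y - 8.11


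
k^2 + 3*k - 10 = (k - 2)*(k + 5)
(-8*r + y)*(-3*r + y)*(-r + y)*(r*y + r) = -24*r^4*y - 24*r^4 + 35*r^3*y^2 + 35*r^3*y - 12*r^2*y^3 - 12*r^2*y^2 + r*y^4 + r*y^3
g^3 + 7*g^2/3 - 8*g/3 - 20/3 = (g - 5/3)*(g + 2)^2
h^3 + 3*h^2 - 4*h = h*(h - 1)*(h + 4)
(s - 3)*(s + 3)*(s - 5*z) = s^3 - 5*s^2*z - 9*s + 45*z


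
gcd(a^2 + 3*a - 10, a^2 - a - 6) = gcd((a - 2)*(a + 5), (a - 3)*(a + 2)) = 1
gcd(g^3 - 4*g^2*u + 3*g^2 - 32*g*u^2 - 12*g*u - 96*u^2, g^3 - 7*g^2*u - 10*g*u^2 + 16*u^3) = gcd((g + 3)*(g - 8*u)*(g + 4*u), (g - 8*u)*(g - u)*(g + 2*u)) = -g + 8*u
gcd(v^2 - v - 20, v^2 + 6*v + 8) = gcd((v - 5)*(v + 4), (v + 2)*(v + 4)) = v + 4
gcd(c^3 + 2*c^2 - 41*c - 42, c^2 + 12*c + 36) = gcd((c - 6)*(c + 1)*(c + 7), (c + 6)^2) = 1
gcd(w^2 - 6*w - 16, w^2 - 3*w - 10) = w + 2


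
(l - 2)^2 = l^2 - 4*l + 4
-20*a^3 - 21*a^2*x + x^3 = (-5*a + x)*(a + x)*(4*a + x)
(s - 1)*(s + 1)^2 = s^3 + s^2 - s - 1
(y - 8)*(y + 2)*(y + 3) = y^3 - 3*y^2 - 34*y - 48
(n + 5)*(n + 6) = n^2 + 11*n + 30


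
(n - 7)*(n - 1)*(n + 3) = n^3 - 5*n^2 - 17*n + 21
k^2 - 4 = (k - 2)*(k + 2)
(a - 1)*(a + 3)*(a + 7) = a^3 + 9*a^2 + 11*a - 21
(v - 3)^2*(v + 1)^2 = v^4 - 4*v^3 - 2*v^2 + 12*v + 9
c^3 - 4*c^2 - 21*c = c*(c - 7)*(c + 3)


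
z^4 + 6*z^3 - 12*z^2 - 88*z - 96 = (z - 4)*(z + 2)^2*(z + 6)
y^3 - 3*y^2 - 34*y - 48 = (y - 8)*(y + 2)*(y + 3)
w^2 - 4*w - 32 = (w - 8)*(w + 4)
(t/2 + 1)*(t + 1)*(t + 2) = t^3/2 + 5*t^2/2 + 4*t + 2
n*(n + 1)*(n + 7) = n^3 + 8*n^2 + 7*n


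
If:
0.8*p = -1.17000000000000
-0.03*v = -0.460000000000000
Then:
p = -1.46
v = 15.33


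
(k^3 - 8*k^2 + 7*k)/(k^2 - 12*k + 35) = k*(k - 1)/(k - 5)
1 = 1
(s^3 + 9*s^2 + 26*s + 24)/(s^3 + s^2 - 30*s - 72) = (s + 2)/(s - 6)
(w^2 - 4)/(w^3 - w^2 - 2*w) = (w + 2)/(w*(w + 1))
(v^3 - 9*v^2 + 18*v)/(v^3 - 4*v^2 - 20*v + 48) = v*(v - 3)/(v^2 + 2*v - 8)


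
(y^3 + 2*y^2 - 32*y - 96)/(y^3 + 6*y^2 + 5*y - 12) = (y^2 - 2*y - 24)/(y^2 + 2*y - 3)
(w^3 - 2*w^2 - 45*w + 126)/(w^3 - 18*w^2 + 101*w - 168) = (w^2 + w - 42)/(w^2 - 15*w + 56)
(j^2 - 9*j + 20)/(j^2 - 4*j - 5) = (j - 4)/(j + 1)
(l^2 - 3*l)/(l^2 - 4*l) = (l - 3)/(l - 4)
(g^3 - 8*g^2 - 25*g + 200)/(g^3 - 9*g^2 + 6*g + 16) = (g^2 - 25)/(g^2 - g - 2)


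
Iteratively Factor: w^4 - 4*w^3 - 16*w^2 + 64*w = (w - 4)*(w^3 - 16*w) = (w - 4)^2*(w^2 + 4*w) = (w - 4)^2*(w + 4)*(w)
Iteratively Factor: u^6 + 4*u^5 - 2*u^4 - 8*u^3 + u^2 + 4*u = (u - 1)*(u^5 + 5*u^4 + 3*u^3 - 5*u^2 - 4*u) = u*(u - 1)*(u^4 + 5*u^3 + 3*u^2 - 5*u - 4) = u*(u - 1)*(u + 1)*(u^3 + 4*u^2 - u - 4) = u*(u - 1)*(u + 1)^2*(u^2 + 3*u - 4) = u*(u - 1)^2*(u + 1)^2*(u + 4)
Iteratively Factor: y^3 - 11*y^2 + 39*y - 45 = (y - 5)*(y^2 - 6*y + 9) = (y - 5)*(y - 3)*(y - 3)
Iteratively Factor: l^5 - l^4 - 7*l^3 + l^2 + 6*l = (l - 1)*(l^4 - 7*l^2 - 6*l) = (l - 1)*(l + 1)*(l^3 - l^2 - 6*l) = l*(l - 1)*(l + 1)*(l^2 - l - 6) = l*(l - 1)*(l + 1)*(l + 2)*(l - 3)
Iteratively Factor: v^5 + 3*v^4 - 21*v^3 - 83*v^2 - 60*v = (v + 4)*(v^4 - v^3 - 17*v^2 - 15*v) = (v + 1)*(v + 4)*(v^3 - 2*v^2 - 15*v) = (v - 5)*(v + 1)*(v + 4)*(v^2 + 3*v) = (v - 5)*(v + 1)*(v + 3)*(v + 4)*(v)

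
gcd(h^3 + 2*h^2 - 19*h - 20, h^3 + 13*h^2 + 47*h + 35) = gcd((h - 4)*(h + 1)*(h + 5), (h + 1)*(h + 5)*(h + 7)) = h^2 + 6*h + 5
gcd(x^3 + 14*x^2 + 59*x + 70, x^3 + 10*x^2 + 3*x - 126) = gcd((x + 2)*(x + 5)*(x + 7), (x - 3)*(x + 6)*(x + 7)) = x + 7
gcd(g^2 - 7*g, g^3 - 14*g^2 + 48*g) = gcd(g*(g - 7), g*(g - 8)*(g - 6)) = g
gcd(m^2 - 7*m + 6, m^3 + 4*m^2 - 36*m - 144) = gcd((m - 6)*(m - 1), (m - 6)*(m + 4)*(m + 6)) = m - 6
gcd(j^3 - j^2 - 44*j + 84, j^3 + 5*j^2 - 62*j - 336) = j + 7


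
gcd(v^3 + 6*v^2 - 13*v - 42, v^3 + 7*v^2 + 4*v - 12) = v + 2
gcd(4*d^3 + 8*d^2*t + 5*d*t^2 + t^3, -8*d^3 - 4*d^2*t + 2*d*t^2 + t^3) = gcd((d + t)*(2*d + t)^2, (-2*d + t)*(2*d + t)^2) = 4*d^2 + 4*d*t + t^2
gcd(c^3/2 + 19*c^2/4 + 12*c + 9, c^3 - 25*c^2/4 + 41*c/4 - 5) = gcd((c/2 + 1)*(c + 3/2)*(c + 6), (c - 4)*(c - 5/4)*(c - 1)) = 1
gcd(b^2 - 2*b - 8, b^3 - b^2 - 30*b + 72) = b - 4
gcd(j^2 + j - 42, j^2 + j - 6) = 1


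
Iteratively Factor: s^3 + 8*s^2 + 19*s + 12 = (s + 1)*(s^2 + 7*s + 12) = (s + 1)*(s + 3)*(s + 4)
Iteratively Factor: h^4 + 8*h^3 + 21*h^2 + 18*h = (h)*(h^3 + 8*h^2 + 21*h + 18) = h*(h + 3)*(h^2 + 5*h + 6) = h*(h + 3)^2*(h + 2)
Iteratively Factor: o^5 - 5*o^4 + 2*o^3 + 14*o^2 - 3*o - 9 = (o - 3)*(o^4 - 2*o^3 - 4*o^2 + 2*o + 3) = (o - 3)^2*(o^3 + o^2 - o - 1) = (o - 3)^2*(o + 1)*(o^2 - 1) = (o - 3)^2*(o + 1)^2*(o - 1)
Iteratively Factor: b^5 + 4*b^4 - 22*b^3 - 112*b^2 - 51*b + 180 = (b - 1)*(b^4 + 5*b^3 - 17*b^2 - 129*b - 180) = (b - 1)*(b + 3)*(b^3 + 2*b^2 - 23*b - 60) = (b - 1)*(b + 3)^2*(b^2 - b - 20) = (b - 1)*(b + 3)^2*(b + 4)*(b - 5)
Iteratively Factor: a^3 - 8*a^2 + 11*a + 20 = (a - 4)*(a^2 - 4*a - 5) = (a - 4)*(a + 1)*(a - 5)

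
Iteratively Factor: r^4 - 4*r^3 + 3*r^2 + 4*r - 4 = (r - 2)*(r^3 - 2*r^2 - r + 2) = (r - 2)*(r - 1)*(r^2 - r - 2) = (r - 2)^2*(r - 1)*(r + 1)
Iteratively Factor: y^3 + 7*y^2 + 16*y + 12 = (y + 2)*(y^2 + 5*y + 6) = (y + 2)*(y + 3)*(y + 2)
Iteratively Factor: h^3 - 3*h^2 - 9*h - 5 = (h + 1)*(h^2 - 4*h - 5) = (h - 5)*(h + 1)*(h + 1)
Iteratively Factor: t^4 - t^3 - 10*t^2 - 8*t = (t)*(t^3 - t^2 - 10*t - 8) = t*(t + 1)*(t^2 - 2*t - 8) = t*(t + 1)*(t + 2)*(t - 4)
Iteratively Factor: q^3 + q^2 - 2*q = (q + 2)*(q^2 - q) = (q - 1)*(q + 2)*(q)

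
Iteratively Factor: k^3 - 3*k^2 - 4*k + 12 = (k - 3)*(k^2 - 4) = (k - 3)*(k - 2)*(k + 2)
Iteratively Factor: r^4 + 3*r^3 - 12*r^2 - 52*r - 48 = (r + 3)*(r^3 - 12*r - 16) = (r + 2)*(r + 3)*(r^2 - 2*r - 8) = (r + 2)^2*(r + 3)*(r - 4)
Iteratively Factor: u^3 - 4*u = (u + 2)*(u^2 - 2*u) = (u - 2)*(u + 2)*(u)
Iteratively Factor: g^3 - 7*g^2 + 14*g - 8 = (g - 2)*(g^2 - 5*g + 4) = (g - 2)*(g - 1)*(g - 4)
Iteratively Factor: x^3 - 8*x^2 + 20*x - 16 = (x - 4)*(x^2 - 4*x + 4) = (x - 4)*(x - 2)*(x - 2)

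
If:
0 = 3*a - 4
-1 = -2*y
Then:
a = 4/3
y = 1/2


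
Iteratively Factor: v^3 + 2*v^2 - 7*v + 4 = (v - 1)*(v^2 + 3*v - 4) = (v - 1)^2*(v + 4)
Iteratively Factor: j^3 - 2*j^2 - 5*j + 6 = (j - 1)*(j^2 - j - 6) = (j - 1)*(j + 2)*(j - 3)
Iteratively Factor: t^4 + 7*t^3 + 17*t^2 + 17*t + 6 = (t + 2)*(t^3 + 5*t^2 + 7*t + 3) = (t + 1)*(t + 2)*(t^2 + 4*t + 3) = (t + 1)^2*(t + 2)*(t + 3)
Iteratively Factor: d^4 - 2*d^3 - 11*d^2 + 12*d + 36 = (d + 2)*(d^3 - 4*d^2 - 3*d + 18) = (d - 3)*(d + 2)*(d^2 - d - 6) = (d - 3)*(d + 2)^2*(d - 3)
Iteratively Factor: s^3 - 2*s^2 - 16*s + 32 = (s - 4)*(s^2 + 2*s - 8) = (s - 4)*(s + 4)*(s - 2)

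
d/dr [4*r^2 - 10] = 8*r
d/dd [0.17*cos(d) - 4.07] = -0.17*sin(d)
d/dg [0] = 0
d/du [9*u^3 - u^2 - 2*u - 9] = 27*u^2 - 2*u - 2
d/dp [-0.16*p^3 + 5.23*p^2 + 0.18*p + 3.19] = -0.48*p^2 + 10.46*p + 0.18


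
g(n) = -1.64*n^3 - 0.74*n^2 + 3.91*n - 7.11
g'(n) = -4.92*n^2 - 1.48*n + 3.91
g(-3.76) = 54.90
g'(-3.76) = -60.08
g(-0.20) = -7.91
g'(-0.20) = 4.01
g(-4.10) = 77.45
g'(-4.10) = -72.73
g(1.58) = -9.25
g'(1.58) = -10.71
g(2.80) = -37.96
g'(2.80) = -38.81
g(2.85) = -39.94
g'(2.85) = -40.27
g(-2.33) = 0.51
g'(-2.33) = -19.35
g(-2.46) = 3.21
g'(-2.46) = -22.22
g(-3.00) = 18.78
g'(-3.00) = -35.93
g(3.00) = -46.32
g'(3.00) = -44.81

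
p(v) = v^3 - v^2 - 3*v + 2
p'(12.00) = 405.00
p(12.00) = 1550.00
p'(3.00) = 18.00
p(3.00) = 11.00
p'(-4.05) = 54.31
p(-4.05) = -68.68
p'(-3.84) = 48.92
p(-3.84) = -57.85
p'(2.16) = 6.68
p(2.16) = 0.93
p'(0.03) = -3.06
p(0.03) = 1.91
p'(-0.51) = -1.20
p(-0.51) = 3.14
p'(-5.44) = 96.66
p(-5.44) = -172.26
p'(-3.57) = 42.37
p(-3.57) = -45.53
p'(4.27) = 43.16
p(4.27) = 48.81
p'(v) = 3*v^2 - 2*v - 3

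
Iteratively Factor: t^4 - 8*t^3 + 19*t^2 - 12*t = (t - 1)*(t^3 - 7*t^2 + 12*t) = t*(t - 1)*(t^2 - 7*t + 12) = t*(t - 3)*(t - 1)*(t - 4)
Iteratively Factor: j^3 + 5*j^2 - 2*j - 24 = (j + 4)*(j^2 + j - 6) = (j + 3)*(j + 4)*(j - 2)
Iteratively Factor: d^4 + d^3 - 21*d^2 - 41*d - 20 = (d + 4)*(d^3 - 3*d^2 - 9*d - 5) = (d + 1)*(d + 4)*(d^2 - 4*d - 5) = (d - 5)*(d + 1)*(d + 4)*(d + 1)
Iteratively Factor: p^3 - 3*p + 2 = (p - 1)*(p^2 + p - 2) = (p - 1)*(p + 2)*(p - 1)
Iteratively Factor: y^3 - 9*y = (y)*(y^2 - 9) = y*(y + 3)*(y - 3)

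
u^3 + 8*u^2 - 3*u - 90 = (u - 3)*(u + 5)*(u + 6)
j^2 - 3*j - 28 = (j - 7)*(j + 4)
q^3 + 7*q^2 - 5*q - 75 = (q - 3)*(q + 5)^2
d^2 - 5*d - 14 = (d - 7)*(d + 2)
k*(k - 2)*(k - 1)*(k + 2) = k^4 - k^3 - 4*k^2 + 4*k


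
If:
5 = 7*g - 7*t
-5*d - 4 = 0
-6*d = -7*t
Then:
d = -4/5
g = 1/35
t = -24/35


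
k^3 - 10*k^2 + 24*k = k*(k - 6)*(k - 4)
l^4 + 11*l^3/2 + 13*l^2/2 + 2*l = l*(l + 1/2)*(l + 1)*(l + 4)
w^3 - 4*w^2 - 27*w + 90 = (w - 6)*(w - 3)*(w + 5)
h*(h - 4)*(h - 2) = h^3 - 6*h^2 + 8*h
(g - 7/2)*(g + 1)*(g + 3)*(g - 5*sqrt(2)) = g^4 - 5*sqrt(2)*g^3 + g^3/2 - 11*g^2 - 5*sqrt(2)*g^2/2 - 21*g/2 + 55*sqrt(2)*g + 105*sqrt(2)/2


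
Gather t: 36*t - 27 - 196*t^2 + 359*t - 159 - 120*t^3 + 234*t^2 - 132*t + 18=-120*t^3 + 38*t^2 + 263*t - 168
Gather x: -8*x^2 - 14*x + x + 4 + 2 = -8*x^2 - 13*x + 6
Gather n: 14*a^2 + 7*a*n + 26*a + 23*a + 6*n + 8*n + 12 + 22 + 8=14*a^2 + 49*a + n*(7*a + 14) + 42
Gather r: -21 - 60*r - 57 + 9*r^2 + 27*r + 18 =9*r^2 - 33*r - 60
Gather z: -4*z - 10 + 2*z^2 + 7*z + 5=2*z^2 + 3*z - 5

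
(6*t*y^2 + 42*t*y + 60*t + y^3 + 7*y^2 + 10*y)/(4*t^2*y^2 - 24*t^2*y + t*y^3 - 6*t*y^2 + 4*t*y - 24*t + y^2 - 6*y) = (6*t*y^2 + 42*t*y + 60*t + y^3 + 7*y^2 + 10*y)/(4*t^2*y^2 - 24*t^2*y + t*y^3 - 6*t*y^2 + 4*t*y - 24*t + y^2 - 6*y)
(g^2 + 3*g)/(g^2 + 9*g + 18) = g/(g + 6)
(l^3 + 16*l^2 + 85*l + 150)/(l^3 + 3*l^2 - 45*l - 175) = (l + 6)/(l - 7)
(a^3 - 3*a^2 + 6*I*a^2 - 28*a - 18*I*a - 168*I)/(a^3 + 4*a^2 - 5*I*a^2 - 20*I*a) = (a^2 + a*(-7 + 6*I) - 42*I)/(a*(a - 5*I))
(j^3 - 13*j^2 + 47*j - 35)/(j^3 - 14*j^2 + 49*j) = (j^2 - 6*j + 5)/(j*(j - 7))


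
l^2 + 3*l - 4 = (l - 1)*(l + 4)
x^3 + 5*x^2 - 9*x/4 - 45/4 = (x - 3/2)*(x + 3/2)*(x + 5)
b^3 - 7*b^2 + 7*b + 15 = (b - 5)*(b - 3)*(b + 1)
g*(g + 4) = g^2 + 4*g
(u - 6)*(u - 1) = u^2 - 7*u + 6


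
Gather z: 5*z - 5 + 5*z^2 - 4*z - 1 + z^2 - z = 6*z^2 - 6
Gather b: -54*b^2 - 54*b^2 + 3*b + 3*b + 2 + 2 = -108*b^2 + 6*b + 4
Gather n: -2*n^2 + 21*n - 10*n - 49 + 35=-2*n^2 + 11*n - 14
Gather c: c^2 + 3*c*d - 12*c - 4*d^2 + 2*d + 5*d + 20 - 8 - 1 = c^2 + c*(3*d - 12) - 4*d^2 + 7*d + 11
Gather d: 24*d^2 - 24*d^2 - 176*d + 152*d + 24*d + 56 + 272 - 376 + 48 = 0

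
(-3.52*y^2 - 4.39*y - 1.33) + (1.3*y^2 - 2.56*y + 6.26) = -2.22*y^2 - 6.95*y + 4.93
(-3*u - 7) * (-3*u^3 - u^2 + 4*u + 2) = 9*u^4 + 24*u^3 - 5*u^2 - 34*u - 14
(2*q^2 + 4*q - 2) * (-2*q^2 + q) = -4*q^4 - 6*q^3 + 8*q^2 - 2*q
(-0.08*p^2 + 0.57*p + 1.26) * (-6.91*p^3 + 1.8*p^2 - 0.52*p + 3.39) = 0.5528*p^5 - 4.0827*p^4 - 7.639*p^3 + 1.7004*p^2 + 1.2771*p + 4.2714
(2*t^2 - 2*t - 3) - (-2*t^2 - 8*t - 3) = 4*t^2 + 6*t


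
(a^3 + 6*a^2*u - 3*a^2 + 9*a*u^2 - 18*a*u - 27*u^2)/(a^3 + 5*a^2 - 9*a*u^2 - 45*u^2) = (-a^2 - 3*a*u + 3*a + 9*u)/(-a^2 + 3*a*u - 5*a + 15*u)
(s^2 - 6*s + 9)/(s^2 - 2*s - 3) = (s - 3)/(s + 1)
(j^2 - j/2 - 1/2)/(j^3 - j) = (j + 1/2)/(j*(j + 1))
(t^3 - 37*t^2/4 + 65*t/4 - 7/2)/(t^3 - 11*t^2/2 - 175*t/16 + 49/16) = 4*(t - 2)/(4*t + 7)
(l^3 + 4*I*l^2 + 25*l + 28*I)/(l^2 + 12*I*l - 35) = (l^2 - 3*I*l + 4)/(l + 5*I)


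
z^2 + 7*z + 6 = (z + 1)*(z + 6)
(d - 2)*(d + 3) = d^2 + d - 6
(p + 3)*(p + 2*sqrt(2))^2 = p^3 + 3*p^2 + 4*sqrt(2)*p^2 + 8*p + 12*sqrt(2)*p + 24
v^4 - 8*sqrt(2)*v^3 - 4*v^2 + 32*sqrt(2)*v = v*(v - 2)*(v + 2)*(v - 8*sqrt(2))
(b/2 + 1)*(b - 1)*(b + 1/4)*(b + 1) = b^4/2 + 9*b^3/8 - b^2/4 - 9*b/8 - 1/4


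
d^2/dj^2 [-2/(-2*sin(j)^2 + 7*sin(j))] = 2*(-16*sin(j) + 42 - 25/sin(j) - 84/sin(j)^2 + 98/sin(j)^3)/(2*sin(j) - 7)^3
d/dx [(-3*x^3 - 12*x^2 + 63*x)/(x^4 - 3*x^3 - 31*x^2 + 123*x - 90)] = 3*(x^4 + 14*x^3 + 31*x^2 - 60*x - 210)/(x^6 - 62*x^4 + 60*x^3 + 961*x^2 - 1860*x + 900)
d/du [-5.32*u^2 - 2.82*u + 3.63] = -10.64*u - 2.82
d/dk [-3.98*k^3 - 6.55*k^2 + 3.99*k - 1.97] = -11.94*k^2 - 13.1*k + 3.99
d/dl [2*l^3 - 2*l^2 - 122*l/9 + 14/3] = 6*l^2 - 4*l - 122/9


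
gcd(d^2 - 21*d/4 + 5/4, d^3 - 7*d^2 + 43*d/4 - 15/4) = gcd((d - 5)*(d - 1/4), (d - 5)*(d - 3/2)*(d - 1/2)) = d - 5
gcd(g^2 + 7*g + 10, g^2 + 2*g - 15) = g + 5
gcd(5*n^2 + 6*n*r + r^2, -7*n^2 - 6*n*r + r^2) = n + r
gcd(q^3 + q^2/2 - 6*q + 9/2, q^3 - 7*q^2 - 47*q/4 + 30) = q - 3/2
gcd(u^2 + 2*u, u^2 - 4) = u + 2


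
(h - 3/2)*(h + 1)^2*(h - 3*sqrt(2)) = h^4 - 3*sqrt(2)*h^3 + h^3/2 - 3*sqrt(2)*h^2/2 - 2*h^2 - 3*h/2 + 6*sqrt(2)*h + 9*sqrt(2)/2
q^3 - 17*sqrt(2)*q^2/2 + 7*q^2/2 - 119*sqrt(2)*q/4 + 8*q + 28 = (q + 7/2)*(q - 8*sqrt(2))*(q - sqrt(2)/2)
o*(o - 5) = o^2 - 5*o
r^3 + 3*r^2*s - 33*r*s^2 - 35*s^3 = (r - 5*s)*(r + s)*(r + 7*s)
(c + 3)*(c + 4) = c^2 + 7*c + 12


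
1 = 1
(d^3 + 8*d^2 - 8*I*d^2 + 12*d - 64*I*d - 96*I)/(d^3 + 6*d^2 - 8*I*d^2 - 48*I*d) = (d + 2)/d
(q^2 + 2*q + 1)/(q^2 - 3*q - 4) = (q + 1)/(q - 4)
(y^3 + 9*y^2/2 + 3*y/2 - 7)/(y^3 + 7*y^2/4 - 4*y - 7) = 2*(2*y^2 + 5*y - 7)/(4*y^2 - y - 14)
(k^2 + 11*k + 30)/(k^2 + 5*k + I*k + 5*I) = (k + 6)/(k + I)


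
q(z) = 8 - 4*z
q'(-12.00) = -4.00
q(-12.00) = 56.00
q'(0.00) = -4.00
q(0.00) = 8.00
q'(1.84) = -4.00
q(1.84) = 0.64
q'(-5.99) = -4.00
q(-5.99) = 31.96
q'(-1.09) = -4.00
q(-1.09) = 12.36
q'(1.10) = -4.00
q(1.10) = 3.60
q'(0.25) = -4.00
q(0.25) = 7.00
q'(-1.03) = -4.00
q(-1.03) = 12.12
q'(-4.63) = -4.00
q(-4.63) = 26.52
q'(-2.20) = -4.00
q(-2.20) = 16.80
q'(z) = -4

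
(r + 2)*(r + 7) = r^2 + 9*r + 14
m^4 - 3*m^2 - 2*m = m*(m - 2)*(m + 1)^2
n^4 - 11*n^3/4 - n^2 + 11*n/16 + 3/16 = (n - 3)*(n - 1/2)*(n + 1/4)*(n + 1/2)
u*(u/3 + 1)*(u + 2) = u^3/3 + 5*u^2/3 + 2*u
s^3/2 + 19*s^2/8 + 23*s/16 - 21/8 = (s/2 + 1)*(s - 3/4)*(s + 7/2)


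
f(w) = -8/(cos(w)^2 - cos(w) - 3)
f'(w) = -8*(2*sin(w)*cos(w) - sin(w))/(cos(w)^2 - cos(w) - 3)^2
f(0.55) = 2.56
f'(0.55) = -0.30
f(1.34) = 2.52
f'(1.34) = 0.42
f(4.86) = 2.56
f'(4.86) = -0.57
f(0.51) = 2.57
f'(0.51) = -0.30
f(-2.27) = 4.12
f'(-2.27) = -3.71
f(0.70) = 2.52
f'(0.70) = -0.27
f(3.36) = 7.47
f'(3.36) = -4.46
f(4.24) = 3.42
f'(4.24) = -2.49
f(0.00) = 2.67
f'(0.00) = 0.00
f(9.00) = 6.36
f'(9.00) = 5.87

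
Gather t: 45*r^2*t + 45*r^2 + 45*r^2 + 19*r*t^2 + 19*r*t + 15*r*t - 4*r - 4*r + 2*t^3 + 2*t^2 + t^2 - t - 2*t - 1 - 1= 90*r^2 - 8*r + 2*t^3 + t^2*(19*r + 3) + t*(45*r^2 + 34*r - 3) - 2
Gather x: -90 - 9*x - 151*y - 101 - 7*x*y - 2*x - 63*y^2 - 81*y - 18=x*(-7*y - 11) - 63*y^2 - 232*y - 209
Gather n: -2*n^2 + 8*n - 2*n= -2*n^2 + 6*n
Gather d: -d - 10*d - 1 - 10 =-11*d - 11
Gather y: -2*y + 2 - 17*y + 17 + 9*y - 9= 10 - 10*y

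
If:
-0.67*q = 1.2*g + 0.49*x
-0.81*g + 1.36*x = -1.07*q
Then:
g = 0.211802704330213*x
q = -1.11069141074068*x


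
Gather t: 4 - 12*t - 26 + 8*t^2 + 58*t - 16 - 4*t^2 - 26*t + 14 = 4*t^2 + 20*t - 24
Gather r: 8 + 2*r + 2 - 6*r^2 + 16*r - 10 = -6*r^2 + 18*r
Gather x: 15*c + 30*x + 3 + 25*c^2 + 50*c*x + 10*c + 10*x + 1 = 25*c^2 + 25*c + x*(50*c + 40) + 4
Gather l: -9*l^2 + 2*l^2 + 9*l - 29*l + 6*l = -7*l^2 - 14*l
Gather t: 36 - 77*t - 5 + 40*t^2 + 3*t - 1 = 40*t^2 - 74*t + 30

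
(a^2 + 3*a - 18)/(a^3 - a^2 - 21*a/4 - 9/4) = 4*(a + 6)/(4*a^2 + 8*a + 3)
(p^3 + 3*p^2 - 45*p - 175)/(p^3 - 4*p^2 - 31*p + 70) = (p + 5)/(p - 2)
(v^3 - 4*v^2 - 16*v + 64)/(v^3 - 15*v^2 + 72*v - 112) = (v + 4)/(v - 7)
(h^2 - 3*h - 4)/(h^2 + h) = (h - 4)/h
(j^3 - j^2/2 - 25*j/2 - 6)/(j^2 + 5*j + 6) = (j^2 - 7*j/2 - 2)/(j + 2)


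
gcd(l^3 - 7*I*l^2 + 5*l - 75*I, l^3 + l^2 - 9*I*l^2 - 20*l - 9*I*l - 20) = l - 5*I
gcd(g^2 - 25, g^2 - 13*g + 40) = g - 5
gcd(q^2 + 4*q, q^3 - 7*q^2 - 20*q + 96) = q + 4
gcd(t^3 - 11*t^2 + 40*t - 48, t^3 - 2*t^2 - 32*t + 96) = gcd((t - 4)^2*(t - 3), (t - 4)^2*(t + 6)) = t^2 - 8*t + 16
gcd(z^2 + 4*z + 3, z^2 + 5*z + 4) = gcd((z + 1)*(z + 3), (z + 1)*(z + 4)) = z + 1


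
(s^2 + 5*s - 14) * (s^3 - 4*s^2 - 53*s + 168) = s^5 + s^4 - 87*s^3 - 41*s^2 + 1582*s - 2352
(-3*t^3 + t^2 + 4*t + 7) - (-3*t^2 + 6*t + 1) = -3*t^3 + 4*t^2 - 2*t + 6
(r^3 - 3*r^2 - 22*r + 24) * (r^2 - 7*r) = r^5 - 10*r^4 - r^3 + 178*r^2 - 168*r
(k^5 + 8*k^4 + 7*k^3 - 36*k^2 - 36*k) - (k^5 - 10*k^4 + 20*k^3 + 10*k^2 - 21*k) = 18*k^4 - 13*k^3 - 46*k^2 - 15*k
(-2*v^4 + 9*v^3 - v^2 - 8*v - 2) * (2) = -4*v^4 + 18*v^3 - 2*v^2 - 16*v - 4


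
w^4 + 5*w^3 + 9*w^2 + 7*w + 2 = (w + 1)^3*(w + 2)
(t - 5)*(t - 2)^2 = t^3 - 9*t^2 + 24*t - 20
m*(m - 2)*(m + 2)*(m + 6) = m^4 + 6*m^3 - 4*m^2 - 24*m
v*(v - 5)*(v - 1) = v^3 - 6*v^2 + 5*v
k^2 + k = k*(k + 1)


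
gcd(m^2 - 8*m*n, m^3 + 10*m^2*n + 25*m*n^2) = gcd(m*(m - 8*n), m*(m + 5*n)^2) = m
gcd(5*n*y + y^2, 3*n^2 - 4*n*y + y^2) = 1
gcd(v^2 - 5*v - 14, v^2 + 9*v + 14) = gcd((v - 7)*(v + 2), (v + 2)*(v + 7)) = v + 2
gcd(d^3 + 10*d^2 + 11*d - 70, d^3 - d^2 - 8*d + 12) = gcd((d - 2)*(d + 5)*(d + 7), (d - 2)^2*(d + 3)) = d - 2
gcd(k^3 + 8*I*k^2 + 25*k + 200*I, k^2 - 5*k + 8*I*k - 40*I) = k + 8*I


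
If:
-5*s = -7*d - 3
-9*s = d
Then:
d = -27/68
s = 3/68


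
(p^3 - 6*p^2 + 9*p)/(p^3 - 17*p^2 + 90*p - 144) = p*(p - 3)/(p^2 - 14*p + 48)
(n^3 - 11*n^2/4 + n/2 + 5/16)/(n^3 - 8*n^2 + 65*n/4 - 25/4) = (n + 1/4)/(n - 5)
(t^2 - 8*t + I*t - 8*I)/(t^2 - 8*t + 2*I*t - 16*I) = (t + I)/(t + 2*I)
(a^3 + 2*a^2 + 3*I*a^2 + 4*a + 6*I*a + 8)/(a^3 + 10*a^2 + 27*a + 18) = (a^3 + a^2*(2 + 3*I) + a*(4 + 6*I) + 8)/(a^3 + 10*a^2 + 27*a + 18)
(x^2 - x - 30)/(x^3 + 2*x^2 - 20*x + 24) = (x^2 - x - 30)/(x^3 + 2*x^2 - 20*x + 24)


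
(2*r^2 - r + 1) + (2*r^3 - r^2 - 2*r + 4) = 2*r^3 + r^2 - 3*r + 5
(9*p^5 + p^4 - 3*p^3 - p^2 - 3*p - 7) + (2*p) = 9*p^5 + p^4 - 3*p^3 - p^2 - p - 7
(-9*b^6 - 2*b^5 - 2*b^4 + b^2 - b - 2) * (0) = 0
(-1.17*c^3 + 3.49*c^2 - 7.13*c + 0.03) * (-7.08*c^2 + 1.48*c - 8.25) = 8.2836*c^5 - 26.4408*c^4 + 65.2981*c^3 - 39.5573*c^2 + 58.8669*c - 0.2475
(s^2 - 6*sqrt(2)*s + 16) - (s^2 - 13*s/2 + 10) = -6*sqrt(2)*s + 13*s/2 + 6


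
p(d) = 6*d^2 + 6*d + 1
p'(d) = 12*d + 6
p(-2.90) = 34.06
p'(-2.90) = -28.80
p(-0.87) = 0.32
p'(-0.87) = -4.44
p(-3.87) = 67.64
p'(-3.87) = -40.44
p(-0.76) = -0.09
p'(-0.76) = -3.12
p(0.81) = 9.80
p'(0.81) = 15.72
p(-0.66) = -0.35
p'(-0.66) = -1.92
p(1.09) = 14.67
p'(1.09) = 19.08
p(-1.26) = 2.97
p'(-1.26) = -9.12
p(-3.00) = 37.00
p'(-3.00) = -30.00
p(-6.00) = 181.00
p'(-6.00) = -66.00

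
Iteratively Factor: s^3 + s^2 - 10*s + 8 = (s + 4)*(s^2 - 3*s + 2) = (s - 1)*(s + 4)*(s - 2)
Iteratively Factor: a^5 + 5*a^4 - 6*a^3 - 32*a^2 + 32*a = (a)*(a^4 + 5*a^3 - 6*a^2 - 32*a + 32) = a*(a + 4)*(a^3 + a^2 - 10*a + 8) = a*(a - 1)*(a + 4)*(a^2 + 2*a - 8) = a*(a - 1)*(a + 4)^2*(a - 2)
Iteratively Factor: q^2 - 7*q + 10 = (q - 5)*(q - 2)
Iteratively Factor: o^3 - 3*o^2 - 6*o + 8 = (o - 4)*(o^2 + o - 2) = (o - 4)*(o - 1)*(o + 2)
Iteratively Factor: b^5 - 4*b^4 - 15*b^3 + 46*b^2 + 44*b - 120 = (b + 3)*(b^4 - 7*b^3 + 6*b^2 + 28*b - 40) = (b - 2)*(b + 3)*(b^3 - 5*b^2 - 4*b + 20) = (b - 5)*(b - 2)*(b + 3)*(b^2 - 4) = (b - 5)*(b - 2)^2*(b + 3)*(b + 2)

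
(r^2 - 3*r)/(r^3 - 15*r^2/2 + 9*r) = 2*(r - 3)/(2*r^2 - 15*r + 18)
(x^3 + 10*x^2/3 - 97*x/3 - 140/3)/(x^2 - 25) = (3*x^2 + 25*x + 28)/(3*(x + 5))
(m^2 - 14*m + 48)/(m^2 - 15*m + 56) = (m - 6)/(m - 7)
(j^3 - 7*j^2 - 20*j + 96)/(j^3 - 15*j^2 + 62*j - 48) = (j^2 + j - 12)/(j^2 - 7*j + 6)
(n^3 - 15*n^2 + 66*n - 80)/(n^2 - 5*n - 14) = (-n^3 + 15*n^2 - 66*n + 80)/(-n^2 + 5*n + 14)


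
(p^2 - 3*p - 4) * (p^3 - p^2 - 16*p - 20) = p^5 - 4*p^4 - 17*p^3 + 32*p^2 + 124*p + 80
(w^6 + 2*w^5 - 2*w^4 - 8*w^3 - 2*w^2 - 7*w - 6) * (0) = 0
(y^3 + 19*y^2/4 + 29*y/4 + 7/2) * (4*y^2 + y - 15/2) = 4*y^5 + 20*y^4 + 105*y^3/4 - 115*y^2/8 - 407*y/8 - 105/4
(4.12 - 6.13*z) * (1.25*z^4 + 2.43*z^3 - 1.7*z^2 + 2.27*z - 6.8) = -7.6625*z^5 - 9.7459*z^4 + 20.4326*z^3 - 20.9191*z^2 + 51.0364*z - 28.016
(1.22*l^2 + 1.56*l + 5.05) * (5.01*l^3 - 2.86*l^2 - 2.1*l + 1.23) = 6.1122*l^5 + 4.3264*l^4 + 18.2769*l^3 - 16.2184*l^2 - 8.6862*l + 6.2115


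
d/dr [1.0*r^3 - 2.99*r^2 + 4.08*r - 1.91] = 3.0*r^2 - 5.98*r + 4.08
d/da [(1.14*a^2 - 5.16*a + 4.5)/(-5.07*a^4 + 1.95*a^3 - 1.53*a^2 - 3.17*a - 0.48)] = (11.5596*a^5 - 80.7066*a^4 + 111.384*a^3 - 37.8336*a^2 + 12.6756*a + 16.7418)/(25.7049*a^8 - 19.773*a^7 + 19.3167*a^6 + 26.1768*a^5 - 5.1549*a^4 + 7.8282*a^3 + 11.5177*a^2 + 3.0432*a + 0.2304)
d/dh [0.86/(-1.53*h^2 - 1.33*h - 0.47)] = (2.6316*h + 1.1438)/(1.53*h^2 + 1.33*h + 0.47)^2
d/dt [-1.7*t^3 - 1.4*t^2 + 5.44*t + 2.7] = -5.1*t^2 - 2.8*t + 5.44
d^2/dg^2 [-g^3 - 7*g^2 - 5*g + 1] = -6*g - 14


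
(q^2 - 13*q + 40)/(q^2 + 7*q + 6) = (q^2 - 13*q + 40)/(q^2 + 7*q + 6)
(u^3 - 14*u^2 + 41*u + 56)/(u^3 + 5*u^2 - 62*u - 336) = (u^2 - 6*u - 7)/(u^2 + 13*u + 42)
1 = 1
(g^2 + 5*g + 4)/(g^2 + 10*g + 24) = (g + 1)/(g + 6)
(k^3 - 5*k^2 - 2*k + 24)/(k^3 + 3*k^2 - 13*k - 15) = (k^2 - 2*k - 8)/(k^2 + 6*k + 5)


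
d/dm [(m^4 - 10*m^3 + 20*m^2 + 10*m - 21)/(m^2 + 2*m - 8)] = 2*(m^5 - 2*m^4 - 36*m^3 + 135*m^2 - 139*m - 19)/(m^4 + 4*m^3 - 12*m^2 - 32*m + 64)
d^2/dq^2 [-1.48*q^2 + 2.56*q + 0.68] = -2.96000000000000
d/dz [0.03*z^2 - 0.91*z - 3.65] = 0.06*z - 0.91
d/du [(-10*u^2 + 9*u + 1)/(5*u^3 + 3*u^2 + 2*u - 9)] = (50*u^4 - 90*u^3 - 62*u^2 + 174*u - 83)/(25*u^6 + 30*u^5 + 29*u^4 - 78*u^3 - 50*u^2 - 36*u + 81)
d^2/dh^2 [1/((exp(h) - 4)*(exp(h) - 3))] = (4*exp(3*h) - 21*exp(2*h) + exp(h) + 84)*exp(h)/(exp(6*h) - 21*exp(5*h) + 183*exp(4*h) - 847*exp(3*h) + 2196*exp(2*h) - 3024*exp(h) + 1728)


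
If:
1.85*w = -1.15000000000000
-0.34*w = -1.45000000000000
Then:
No Solution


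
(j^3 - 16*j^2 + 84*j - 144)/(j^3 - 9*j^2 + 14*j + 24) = (j - 6)/(j + 1)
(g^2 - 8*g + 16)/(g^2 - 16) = (g - 4)/(g + 4)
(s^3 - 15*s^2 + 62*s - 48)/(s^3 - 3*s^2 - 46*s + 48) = (s - 6)/(s + 6)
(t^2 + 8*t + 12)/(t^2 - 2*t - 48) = (t + 2)/(t - 8)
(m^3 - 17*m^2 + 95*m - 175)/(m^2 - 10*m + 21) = (m^2 - 10*m + 25)/(m - 3)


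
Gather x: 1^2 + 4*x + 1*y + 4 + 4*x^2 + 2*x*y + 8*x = 4*x^2 + x*(2*y + 12) + y + 5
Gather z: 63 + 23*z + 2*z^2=2*z^2 + 23*z + 63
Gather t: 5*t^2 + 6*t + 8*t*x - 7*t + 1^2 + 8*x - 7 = 5*t^2 + t*(8*x - 1) + 8*x - 6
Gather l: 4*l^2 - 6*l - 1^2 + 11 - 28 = 4*l^2 - 6*l - 18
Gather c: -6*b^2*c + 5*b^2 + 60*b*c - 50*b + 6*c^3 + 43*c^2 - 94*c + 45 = 5*b^2 - 50*b + 6*c^3 + 43*c^2 + c*(-6*b^2 + 60*b - 94) + 45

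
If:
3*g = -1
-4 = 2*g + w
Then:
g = -1/3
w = -10/3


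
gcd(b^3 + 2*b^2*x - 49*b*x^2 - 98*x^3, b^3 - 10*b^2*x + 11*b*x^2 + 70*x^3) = -b^2 + 5*b*x + 14*x^2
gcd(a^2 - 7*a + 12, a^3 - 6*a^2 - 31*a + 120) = a - 3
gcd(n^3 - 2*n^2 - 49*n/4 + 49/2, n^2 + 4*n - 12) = n - 2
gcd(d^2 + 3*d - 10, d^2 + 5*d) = d + 5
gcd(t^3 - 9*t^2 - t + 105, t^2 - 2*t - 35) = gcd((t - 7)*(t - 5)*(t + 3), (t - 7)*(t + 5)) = t - 7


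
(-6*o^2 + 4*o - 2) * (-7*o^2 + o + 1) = 42*o^4 - 34*o^3 + 12*o^2 + 2*o - 2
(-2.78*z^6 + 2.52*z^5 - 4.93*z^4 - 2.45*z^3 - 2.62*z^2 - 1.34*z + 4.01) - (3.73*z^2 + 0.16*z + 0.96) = -2.78*z^6 + 2.52*z^5 - 4.93*z^4 - 2.45*z^3 - 6.35*z^2 - 1.5*z + 3.05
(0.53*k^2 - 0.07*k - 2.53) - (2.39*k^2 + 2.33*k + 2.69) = -1.86*k^2 - 2.4*k - 5.22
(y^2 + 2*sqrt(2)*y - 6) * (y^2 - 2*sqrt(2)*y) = y^4 - 14*y^2 + 12*sqrt(2)*y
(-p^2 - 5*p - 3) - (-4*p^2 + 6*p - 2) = 3*p^2 - 11*p - 1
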